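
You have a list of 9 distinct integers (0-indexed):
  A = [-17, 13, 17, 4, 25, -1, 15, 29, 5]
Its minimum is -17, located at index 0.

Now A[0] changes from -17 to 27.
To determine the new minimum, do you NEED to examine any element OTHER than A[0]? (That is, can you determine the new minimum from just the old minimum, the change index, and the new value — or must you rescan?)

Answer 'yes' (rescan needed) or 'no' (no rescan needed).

Answer: yes

Derivation:
Old min = -17 at index 0
Change at index 0: -17 -> 27
Index 0 WAS the min and new value 27 > old min -17. Must rescan other elements to find the new min.
Needs rescan: yes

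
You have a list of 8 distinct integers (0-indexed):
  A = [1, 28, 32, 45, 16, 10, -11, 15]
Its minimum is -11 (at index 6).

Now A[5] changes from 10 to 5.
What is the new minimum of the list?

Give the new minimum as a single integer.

Answer: -11

Derivation:
Old min = -11 (at index 6)
Change: A[5] 10 -> 5
Changed element was NOT the old min.
  New min = min(old_min, new_val) = min(-11, 5) = -11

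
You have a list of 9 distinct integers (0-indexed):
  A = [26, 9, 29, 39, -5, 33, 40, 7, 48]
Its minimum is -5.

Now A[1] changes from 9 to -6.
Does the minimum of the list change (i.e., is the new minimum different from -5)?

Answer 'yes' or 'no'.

Old min = -5
Change: A[1] 9 -> -6
Changed element was NOT the min; min changes only if -6 < -5.
New min = -6; changed? yes

Answer: yes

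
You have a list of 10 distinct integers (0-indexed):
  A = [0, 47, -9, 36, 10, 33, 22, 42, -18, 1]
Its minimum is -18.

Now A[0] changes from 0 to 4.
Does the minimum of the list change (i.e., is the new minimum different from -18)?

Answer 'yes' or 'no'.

Old min = -18
Change: A[0] 0 -> 4
Changed element was NOT the min; min changes only if 4 < -18.
New min = -18; changed? no

Answer: no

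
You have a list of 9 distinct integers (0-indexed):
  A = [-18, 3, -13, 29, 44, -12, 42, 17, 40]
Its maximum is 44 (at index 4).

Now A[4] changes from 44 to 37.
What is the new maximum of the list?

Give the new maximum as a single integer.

Old max = 44 (at index 4)
Change: A[4] 44 -> 37
Changed element WAS the max -> may need rescan.
  Max of remaining elements: 42
  New max = max(37, 42) = 42

Answer: 42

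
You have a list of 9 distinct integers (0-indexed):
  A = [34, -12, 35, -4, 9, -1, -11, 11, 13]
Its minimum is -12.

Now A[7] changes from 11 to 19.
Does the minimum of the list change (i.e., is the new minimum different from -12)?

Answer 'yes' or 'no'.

Answer: no

Derivation:
Old min = -12
Change: A[7] 11 -> 19
Changed element was NOT the min; min changes only if 19 < -12.
New min = -12; changed? no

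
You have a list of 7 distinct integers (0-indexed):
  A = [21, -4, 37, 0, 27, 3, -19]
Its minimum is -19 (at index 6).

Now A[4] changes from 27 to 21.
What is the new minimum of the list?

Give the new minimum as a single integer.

Old min = -19 (at index 6)
Change: A[4] 27 -> 21
Changed element was NOT the old min.
  New min = min(old_min, new_val) = min(-19, 21) = -19

Answer: -19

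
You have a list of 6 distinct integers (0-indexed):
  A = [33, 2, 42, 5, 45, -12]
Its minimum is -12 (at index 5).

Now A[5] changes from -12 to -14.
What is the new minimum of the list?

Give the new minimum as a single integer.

Answer: -14

Derivation:
Old min = -12 (at index 5)
Change: A[5] -12 -> -14
Changed element WAS the min. Need to check: is -14 still <= all others?
  Min of remaining elements: 2
  New min = min(-14, 2) = -14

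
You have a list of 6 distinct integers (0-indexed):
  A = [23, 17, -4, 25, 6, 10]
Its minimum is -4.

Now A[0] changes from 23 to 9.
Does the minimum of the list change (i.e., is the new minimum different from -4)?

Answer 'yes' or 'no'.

Answer: no

Derivation:
Old min = -4
Change: A[0] 23 -> 9
Changed element was NOT the min; min changes only if 9 < -4.
New min = -4; changed? no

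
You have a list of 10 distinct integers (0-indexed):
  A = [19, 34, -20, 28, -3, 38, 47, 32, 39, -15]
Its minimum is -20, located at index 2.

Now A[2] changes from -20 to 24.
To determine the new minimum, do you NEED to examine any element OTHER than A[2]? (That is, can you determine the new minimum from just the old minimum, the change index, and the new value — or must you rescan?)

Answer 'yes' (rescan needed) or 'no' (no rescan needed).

Old min = -20 at index 2
Change at index 2: -20 -> 24
Index 2 WAS the min and new value 24 > old min -20. Must rescan other elements to find the new min.
Needs rescan: yes

Answer: yes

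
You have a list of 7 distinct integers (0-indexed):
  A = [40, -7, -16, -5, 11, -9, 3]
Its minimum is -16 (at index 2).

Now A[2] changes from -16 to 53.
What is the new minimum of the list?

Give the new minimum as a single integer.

Old min = -16 (at index 2)
Change: A[2] -16 -> 53
Changed element WAS the min. Need to check: is 53 still <= all others?
  Min of remaining elements: -9
  New min = min(53, -9) = -9

Answer: -9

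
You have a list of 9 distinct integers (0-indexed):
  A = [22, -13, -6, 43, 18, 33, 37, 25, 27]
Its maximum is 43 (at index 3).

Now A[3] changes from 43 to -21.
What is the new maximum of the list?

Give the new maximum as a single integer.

Answer: 37

Derivation:
Old max = 43 (at index 3)
Change: A[3] 43 -> -21
Changed element WAS the max -> may need rescan.
  Max of remaining elements: 37
  New max = max(-21, 37) = 37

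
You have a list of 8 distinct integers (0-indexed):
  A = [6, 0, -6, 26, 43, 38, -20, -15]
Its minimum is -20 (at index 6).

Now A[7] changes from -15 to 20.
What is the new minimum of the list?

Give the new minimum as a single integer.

Answer: -20

Derivation:
Old min = -20 (at index 6)
Change: A[7] -15 -> 20
Changed element was NOT the old min.
  New min = min(old_min, new_val) = min(-20, 20) = -20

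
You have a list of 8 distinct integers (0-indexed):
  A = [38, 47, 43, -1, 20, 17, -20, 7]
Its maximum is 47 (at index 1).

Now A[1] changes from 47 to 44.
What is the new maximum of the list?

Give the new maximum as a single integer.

Old max = 47 (at index 1)
Change: A[1] 47 -> 44
Changed element WAS the max -> may need rescan.
  Max of remaining elements: 43
  New max = max(44, 43) = 44

Answer: 44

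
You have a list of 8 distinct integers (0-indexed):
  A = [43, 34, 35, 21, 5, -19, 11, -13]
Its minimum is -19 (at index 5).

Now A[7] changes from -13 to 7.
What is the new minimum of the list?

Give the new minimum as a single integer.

Old min = -19 (at index 5)
Change: A[7] -13 -> 7
Changed element was NOT the old min.
  New min = min(old_min, new_val) = min(-19, 7) = -19

Answer: -19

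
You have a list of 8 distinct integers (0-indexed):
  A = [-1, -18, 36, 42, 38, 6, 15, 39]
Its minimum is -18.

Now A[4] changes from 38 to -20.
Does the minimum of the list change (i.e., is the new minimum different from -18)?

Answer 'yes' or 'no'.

Answer: yes

Derivation:
Old min = -18
Change: A[4] 38 -> -20
Changed element was NOT the min; min changes only if -20 < -18.
New min = -20; changed? yes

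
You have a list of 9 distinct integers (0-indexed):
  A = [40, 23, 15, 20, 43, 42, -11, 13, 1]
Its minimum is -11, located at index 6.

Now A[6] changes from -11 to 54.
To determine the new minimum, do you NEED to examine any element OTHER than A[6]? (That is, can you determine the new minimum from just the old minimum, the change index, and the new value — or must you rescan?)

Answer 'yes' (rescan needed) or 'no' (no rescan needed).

Answer: yes

Derivation:
Old min = -11 at index 6
Change at index 6: -11 -> 54
Index 6 WAS the min and new value 54 > old min -11. Must rescan other elements to find the new min.
Needs rescan: yes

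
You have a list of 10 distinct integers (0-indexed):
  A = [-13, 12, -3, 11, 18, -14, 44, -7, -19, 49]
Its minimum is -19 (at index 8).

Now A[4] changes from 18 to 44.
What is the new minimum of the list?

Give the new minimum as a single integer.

Old min = -19 (at index 8)
Change: A[4] 18 -> 44
Changed element was NOT the old min.
  New min = min(old_min, new_val) = min(-19, 44) = -19

Answer: -19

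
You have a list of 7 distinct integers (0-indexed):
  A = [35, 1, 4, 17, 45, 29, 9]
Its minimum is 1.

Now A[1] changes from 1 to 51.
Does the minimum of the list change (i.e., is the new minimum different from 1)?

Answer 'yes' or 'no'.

Answer: yes

Derivation:
Old min = 1
Change: A[1] 1 -> 51
Changed element was the min; new min must be rechecked.
New min = 4; changed? yes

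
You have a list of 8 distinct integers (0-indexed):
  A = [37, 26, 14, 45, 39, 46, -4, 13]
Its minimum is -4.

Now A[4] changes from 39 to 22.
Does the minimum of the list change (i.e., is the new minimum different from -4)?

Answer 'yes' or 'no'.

Old min = -4
Change: A[4] 39 -> 22
Changed element was NOT the min; min changes only if 22 < -4.
New min = -4; changed? no

Answer: no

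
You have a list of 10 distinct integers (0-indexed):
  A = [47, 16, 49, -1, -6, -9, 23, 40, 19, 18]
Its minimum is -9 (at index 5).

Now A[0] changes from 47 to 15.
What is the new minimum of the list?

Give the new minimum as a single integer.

Answer: -9

Derivation:
Old min = -9 (at index 5)
Change: A[0] 47 -> 15
Changed element was NOT the old min.
  New min = min(old_min, new_val) = min(-9, 15) = -9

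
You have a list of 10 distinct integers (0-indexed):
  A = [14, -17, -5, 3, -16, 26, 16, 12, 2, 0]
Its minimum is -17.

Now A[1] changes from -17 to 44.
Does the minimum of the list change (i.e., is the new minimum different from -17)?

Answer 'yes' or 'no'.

Old min = -17
Change: A[1] -17 -> 44
Changed element was the min; new min must be rechecked.
New min = -16; changed? yes

Answer: yes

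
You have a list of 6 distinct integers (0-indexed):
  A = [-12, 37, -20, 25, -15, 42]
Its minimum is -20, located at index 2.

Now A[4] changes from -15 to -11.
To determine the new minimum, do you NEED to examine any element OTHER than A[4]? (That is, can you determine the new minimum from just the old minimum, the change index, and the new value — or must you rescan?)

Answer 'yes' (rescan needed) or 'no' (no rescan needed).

Answer: no

Derivation:
Old min = -20 at index 2
Change at index 4: -15 -> -11
Index 4 was NOT the min. New min = min(-20, -11). No rescan of other elements needed.
Needs rescan: no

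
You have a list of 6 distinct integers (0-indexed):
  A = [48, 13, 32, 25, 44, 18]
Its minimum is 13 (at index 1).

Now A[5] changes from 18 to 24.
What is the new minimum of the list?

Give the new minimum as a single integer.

Answer: 13

Derivation:
Old min = 13 (at index 1)
Change: A[5] 18 -> 24
Changed element was NOT the old min.
  New min = min(old_min, new_val) = min(13, 24) = 13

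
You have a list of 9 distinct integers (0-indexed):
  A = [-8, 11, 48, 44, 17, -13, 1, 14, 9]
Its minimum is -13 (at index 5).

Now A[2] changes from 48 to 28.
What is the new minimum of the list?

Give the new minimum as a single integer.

Old min = -13 (at index 5)
Change: A[2] 48 -> 28
Changed element was NOT the old min.
  New min = min(old_min, new_val) = min(-13, 28) = -13

Answer: -13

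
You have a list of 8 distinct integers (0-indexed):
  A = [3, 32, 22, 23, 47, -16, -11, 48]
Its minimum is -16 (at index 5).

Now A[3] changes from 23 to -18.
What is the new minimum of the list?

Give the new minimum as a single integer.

Answer: -18

Derivation:
Old min = -16 (at index 5)
Change: A[3] 23 -> -18
Changed element was NOT the old min.
  New min = min(old_min, new_val) = min(-16, -18) = -18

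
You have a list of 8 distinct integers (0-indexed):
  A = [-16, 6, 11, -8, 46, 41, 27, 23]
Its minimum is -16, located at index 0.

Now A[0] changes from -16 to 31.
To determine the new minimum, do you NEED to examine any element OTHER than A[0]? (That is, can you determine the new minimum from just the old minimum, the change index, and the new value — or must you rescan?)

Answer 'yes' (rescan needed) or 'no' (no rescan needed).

Old min = -16 at index 0
Change at index 0: -16 -> 31
Index 0 WAS the min and new value 31 > old min -16. Must rescan other elements to find the new min.
Needs rescan: yes

Answer: yes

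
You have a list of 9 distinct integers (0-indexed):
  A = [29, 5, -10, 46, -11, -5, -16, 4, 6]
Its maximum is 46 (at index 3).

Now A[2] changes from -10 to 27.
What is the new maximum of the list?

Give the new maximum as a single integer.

Old max = 46 (at index 3)
Change: A[2] -10 -> 27
Changed element was NOT the old max.
  New max = max(old_max, new_val) = max(46, 27) = 46

Answer: 46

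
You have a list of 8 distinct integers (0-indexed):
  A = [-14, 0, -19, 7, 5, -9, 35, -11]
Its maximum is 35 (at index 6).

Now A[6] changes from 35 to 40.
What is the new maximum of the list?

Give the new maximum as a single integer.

Answer: 40

Derivation:
Old max = 35 (at index 6)
Change: A[6] 35 -> 40
Changed element WAS the max -> may need rescan.
  Max of remaining elements: 7
  New max = max(40, 7) = 40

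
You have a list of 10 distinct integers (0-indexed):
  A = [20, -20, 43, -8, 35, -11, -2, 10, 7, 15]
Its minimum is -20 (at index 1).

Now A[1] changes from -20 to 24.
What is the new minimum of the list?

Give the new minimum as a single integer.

Answer: -11

Derivation:
Old min = -20 (at index 1)
Change: A[1] -20 -> 24
Changed element WAS the min. Need to check: is 24 still <= all others?
  Min of remaining elements: -11
  New min = min(24, -11) = -11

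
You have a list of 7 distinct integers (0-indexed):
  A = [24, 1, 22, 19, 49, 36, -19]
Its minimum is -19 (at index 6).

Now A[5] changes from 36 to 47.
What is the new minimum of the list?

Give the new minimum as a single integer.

Old min = -19 (at index 6)
Change: A[5] 36 -> 47
Changed element was NOT the old min.
  New min = min(old_min, new_val) = min(-19, 47) = -19

Answer: -19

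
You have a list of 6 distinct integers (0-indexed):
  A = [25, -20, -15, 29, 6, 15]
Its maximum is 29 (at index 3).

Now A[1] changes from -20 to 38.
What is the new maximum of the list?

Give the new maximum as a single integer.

Old max = 29 (at index 3)
Change: A[1] -20 -> 38
Changed element was NOT the old max.
  New max = max(old_max, new_val) = max(29, 38) = 38

Answer: 38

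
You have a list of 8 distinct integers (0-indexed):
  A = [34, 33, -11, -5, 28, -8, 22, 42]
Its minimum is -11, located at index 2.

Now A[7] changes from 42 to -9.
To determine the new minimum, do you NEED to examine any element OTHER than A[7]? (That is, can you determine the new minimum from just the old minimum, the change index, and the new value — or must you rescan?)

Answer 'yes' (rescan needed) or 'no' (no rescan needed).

Answer: no

Derivation:
Old min = -11 at index 2
Change at index 7: 42 -> -9
Index 7 was NOT the min. New min = min(-11, -9). No rescan of other elements needed.
Needs rescan: no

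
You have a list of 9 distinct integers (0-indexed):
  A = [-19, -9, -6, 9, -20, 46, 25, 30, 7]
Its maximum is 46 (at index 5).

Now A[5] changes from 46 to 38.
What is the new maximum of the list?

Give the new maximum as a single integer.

Old max = 46 (at index 5)
Change: A[5] 46 -> 38
Changed element WAS the max -> may need rescan.
  Max of remaining elements: 30
  New max = max(38, 30) = 38

Answer: 38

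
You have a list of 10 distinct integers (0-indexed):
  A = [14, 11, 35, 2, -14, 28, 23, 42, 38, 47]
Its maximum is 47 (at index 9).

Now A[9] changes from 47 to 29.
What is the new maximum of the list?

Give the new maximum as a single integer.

Answer: 42

Derivation:
Old max = 47 (at index 9)
Change: A[9] 47 -> 29
Changed element WAS the max -> may need rescan.
  Max of remaining elements: 42
  New max = max(29, 42) = 42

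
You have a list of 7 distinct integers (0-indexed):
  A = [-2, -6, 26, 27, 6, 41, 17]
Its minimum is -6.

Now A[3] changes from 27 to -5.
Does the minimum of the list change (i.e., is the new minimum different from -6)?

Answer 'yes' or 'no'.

Old min = -6
Change: A[3] 27 -> -5
Changed element was NOT the min; min changes only if -5 < -6.
New min = -6; changed? no

Answer: no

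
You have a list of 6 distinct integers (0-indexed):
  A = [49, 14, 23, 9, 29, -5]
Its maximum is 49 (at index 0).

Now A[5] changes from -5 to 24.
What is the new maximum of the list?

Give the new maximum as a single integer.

Answer: 49

Derivation:
Old max = 49 (at index 0)
Change: A[5] -5 -> 24
Changed element was NOT the old max.
  New max = max(old_max, new_val) = max(49, 24) = 49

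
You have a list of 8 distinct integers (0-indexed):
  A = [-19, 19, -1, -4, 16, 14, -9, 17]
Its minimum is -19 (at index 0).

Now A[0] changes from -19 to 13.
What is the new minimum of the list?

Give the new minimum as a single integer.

Old min = -19 (at index 0)
Change: A[0] -19 -> 13
Changed element WAS the min. Need to check: is 13 still <= all others?
  Min of remaining elements: -9
  New min = min(13, -9) = -9

Answer: -9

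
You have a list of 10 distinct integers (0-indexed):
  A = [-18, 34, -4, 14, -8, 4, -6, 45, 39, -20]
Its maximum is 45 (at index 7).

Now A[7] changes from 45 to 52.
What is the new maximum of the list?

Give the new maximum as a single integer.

Old max = 45 (at index 7)
Change: A[7] 45 -> 52
Changed element WAS the max -> may need rescan.
  Max of remaining elements: 39
  New max = max(52, 39) = 52

Answer: 52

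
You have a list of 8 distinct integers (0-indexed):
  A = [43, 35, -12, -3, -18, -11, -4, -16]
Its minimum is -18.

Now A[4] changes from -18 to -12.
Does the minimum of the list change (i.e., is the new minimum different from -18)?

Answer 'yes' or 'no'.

Old min = -18
Change: A[4] -18 -> -12
Changed element was the min; new min must be rechecked.
New min = -16; changed? yes

Answer: yes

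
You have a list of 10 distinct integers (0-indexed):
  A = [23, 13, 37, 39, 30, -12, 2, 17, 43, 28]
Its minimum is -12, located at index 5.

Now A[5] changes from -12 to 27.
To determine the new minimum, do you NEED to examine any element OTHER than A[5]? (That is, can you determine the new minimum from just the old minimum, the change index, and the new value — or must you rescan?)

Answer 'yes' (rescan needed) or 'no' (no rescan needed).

Answer: yes

Derivation:
Old min = -12 at index 5
Change at index 5: -12 -> 27
Index 5 WAS the min and new value 27 > old min -12. Must rescan other elements to find the new min.
Needs rescan: yes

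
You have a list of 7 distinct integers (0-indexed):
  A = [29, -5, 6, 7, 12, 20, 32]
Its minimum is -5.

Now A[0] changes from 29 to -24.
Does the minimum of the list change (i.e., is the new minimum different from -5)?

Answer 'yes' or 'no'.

Old min = -5
Change: A[0] 29 -> -24
Changed element was NOT the min; min changes only if -24 < -5.
New min = -24; changed? yes

Answer: yes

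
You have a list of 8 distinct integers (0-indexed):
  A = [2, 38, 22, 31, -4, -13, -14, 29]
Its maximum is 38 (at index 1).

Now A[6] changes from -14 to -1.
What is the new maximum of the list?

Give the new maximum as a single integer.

Old max = 38 (at index 1)
Change: A[6] -14 -> -1
Changed element was NOT the old max.
  New max = max(old_max, new_val) = max(38, -1) = 38

Answer: 38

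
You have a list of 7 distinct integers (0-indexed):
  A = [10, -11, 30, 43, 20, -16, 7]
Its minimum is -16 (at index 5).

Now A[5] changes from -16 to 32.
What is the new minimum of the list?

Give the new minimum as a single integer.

Old min = -16 (at index 5)
Change: A[5] -16 -> 32
Changed element WAS the min. Need to check: is 32 still <= all others?
  Min of remaining elements: -11
  New min = min(32, -11) = -11

Answer: -11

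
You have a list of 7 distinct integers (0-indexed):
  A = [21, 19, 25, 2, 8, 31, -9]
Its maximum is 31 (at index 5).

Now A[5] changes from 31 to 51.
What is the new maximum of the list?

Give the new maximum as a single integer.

Answer: 51

Derivation:
Old max = 31 (at index 5)
Change: A[5] 31 -> 51
Changed element WAS the max -> may need rescan.
  Max of remaining elements: 25
  New max = max(51, 25) = 51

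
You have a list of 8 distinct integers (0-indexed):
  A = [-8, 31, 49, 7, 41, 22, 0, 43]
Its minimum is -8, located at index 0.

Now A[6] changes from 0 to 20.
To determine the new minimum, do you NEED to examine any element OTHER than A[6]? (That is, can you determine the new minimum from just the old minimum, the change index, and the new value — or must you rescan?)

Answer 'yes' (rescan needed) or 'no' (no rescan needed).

Answer: no

Derivation:
Old min = -8 at index 0
Change at index 6: 0 -> 20
Index 6 was NOT the min. New min = min(-8, 20). No rescan of other elements needed.
Needs rescan: no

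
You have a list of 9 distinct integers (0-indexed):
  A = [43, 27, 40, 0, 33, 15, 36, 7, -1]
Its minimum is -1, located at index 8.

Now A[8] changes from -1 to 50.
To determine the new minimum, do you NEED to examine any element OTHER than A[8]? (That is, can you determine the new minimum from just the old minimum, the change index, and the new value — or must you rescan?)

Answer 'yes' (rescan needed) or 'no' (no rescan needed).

Old min = -1 at index 8
Change at index 8: -1 -> 50
Index 8 WAS the min and new value 50 > old min -1. Must rescan other elements to find the new min.
Needs rescan: yes

Answer: yes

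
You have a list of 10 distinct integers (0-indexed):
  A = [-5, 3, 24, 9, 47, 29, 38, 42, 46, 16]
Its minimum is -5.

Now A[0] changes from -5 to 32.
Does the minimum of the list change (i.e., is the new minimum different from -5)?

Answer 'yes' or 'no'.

Old min = -5
Change: A[0] -5 -> 32
Changed element was the min; new min must be rechecked.
New min = 3; changed? yes

Answer: yes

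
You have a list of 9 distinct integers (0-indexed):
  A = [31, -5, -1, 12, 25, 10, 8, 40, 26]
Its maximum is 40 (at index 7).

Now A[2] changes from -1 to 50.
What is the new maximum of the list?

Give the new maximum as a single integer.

Answer: 50

Derivation:
Old max = 40 (at index 7)
Change: A[2] -1 -> 50
Changed element was NOT the old max.
  New max = max(old_max, new_val) = max(40, 50) = 50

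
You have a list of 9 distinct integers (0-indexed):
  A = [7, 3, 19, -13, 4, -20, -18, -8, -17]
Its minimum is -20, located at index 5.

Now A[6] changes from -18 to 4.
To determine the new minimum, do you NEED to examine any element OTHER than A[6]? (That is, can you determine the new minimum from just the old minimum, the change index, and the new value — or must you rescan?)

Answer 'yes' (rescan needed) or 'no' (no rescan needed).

Old min = -20 at index 5
Change at index 6: -18 -> 4
Index 6 was NOT the min. New min = min(-20, 4). No rescan of other elements needed.
Needs rescan: no

Answer: no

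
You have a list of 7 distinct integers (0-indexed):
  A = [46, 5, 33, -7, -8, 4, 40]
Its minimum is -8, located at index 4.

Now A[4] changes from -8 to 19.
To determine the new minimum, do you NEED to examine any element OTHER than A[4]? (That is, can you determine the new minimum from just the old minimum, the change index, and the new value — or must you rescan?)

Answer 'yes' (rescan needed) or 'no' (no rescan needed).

Answer: yes

Derivation:
Old min = -8 at index 4
Change at index 4: -8 -> 19
Index 4 WAS the min and new value 19 > old min -8. Must rescan other elements to find the new min.
Needs rescan: yes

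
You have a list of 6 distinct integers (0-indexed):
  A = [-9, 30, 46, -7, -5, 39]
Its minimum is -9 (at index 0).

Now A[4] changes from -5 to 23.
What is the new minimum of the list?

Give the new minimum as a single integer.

Answer: -9

Derivation:
Old min = -9 (at index 0)
Change: A[4] -5 -> 23
Changed element was NOT the old min.
  New min = min(old_min, new_val) = min(-9, 23) = -9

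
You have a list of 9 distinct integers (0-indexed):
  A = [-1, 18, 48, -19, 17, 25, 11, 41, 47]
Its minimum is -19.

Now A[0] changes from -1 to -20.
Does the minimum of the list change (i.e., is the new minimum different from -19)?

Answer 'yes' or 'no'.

Answer: yes

Derivation:
Old min = -19
Change: A[0] -1 -> -20
Changed element was NOT the min; min changes only if -20 < -19.
New min = -20; changed? yes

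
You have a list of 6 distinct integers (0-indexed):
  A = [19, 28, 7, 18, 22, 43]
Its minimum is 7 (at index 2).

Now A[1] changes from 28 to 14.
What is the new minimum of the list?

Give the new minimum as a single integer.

Old min = 7 (at index 2)
Change: A[1] 28 -> 14
Changed element was NOT the old min.
  New min = min(old_min, new_val) = min(7, 14) = 7

Answer: 7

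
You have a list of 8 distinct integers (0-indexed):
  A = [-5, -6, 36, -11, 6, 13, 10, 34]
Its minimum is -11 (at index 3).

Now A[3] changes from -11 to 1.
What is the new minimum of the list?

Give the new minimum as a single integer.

Answer: -6

Derivation:
Old min = -11 (at index 3)
Change: A[3] -11 -> 1
Changed element WAS the min. Need to check: is 1 still <= all others?
  Min of remaining elements: -6
  New min = min(1, -6) = -6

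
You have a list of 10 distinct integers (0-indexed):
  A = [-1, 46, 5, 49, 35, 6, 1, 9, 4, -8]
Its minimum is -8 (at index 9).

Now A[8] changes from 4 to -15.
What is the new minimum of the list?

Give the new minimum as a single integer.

Old min = -8 (at index 9)
Change: A[8] 4 -> -15
Changed element was NOT the old min.
  New min = min(old_min, new_val) = min(-8, -15) = -15

Answer: -15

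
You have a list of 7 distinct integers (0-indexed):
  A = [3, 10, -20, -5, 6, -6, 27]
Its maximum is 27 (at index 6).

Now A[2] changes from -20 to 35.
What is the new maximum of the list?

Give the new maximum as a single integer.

Old max = 27 (at index 6)
Change: A[2] -20 -> 35
Changed element was NOT the old max.
  New max = max(old_max, new_val) = max(27, 35) = 35

Answer: 35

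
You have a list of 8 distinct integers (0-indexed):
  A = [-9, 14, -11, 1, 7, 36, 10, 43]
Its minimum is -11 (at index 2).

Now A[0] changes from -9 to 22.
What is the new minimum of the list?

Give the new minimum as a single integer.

Old min = -11 (at index 2)
Change: A[0] -9 -> 22
Changed element was NOT the old min.
  New min = min(old_min, new_val) = min(-11, 22) = -11

Answer: -11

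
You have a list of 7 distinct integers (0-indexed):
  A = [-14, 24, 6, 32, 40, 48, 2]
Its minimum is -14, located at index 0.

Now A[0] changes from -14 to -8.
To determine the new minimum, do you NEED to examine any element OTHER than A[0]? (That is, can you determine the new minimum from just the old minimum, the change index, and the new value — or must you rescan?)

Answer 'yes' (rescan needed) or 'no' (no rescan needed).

Old min = -14 at index 0
Change at index 0: -14 -> -8
Index 0 WAS the min and new value -8 > old min -14. Must rescan other elements to find the new min.
Needs rescan: yes

Answer: yes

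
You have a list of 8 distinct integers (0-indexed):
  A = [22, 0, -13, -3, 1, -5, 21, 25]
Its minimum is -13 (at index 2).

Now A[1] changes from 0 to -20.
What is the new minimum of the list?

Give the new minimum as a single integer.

Old min = -13 (at index 2)
Change: A[1] 0 -> -20
Changed element was NOT the old min.
  New min = min(old_min, new_val) = min(-13, -20) = -20

Answer: -20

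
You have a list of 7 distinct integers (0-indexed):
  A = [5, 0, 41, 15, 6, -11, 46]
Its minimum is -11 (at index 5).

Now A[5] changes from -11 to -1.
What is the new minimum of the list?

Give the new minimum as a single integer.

Old min = -11 (at index 5)
Change: A[5] -11 -> -1
Changed element WAS the min. Need to check: is -1 still <= all others?
  Min of remaining elements: 0
  New min = min(-1, 0) = -1

Answer: -1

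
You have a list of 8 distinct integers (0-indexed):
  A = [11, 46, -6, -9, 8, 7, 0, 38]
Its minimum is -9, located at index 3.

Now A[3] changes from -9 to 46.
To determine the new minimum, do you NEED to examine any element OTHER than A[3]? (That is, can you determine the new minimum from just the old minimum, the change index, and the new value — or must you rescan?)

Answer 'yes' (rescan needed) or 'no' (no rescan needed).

Old min = -9 at index 3
Change at index 3: -9 -> 46
Index 3 WAS the min and new value 46 > old min -9. Must rescan other elements to find the new min.
Needs rescan: yes

Answer: yes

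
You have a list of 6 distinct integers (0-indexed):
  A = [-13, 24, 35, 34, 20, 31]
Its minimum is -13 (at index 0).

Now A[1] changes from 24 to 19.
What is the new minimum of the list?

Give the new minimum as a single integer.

Old min = -13 (at index 0)
Change: A[1] 24 -> 19
Changed element was NOT the old min.
  New min = min(old_min, new_val) = min(-13, 19) = -13

Answer: -13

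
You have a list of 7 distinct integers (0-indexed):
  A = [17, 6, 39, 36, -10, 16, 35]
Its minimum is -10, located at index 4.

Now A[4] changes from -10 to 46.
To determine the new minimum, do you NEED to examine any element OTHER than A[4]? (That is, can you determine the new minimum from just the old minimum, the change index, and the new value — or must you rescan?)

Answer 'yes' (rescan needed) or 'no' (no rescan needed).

Old min = -10 at index 4
Change at index 4: -10 -> 46
Index 4 WAS the min and new value 46 > old min -10. Must rescan other elements to find the new min.
Needs rescan: yes

Answer: yes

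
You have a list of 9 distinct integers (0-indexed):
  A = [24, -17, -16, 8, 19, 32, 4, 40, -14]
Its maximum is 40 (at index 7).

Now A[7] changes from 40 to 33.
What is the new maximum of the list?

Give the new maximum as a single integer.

Answer: 33

Derivation:
Old max = 40 (at index 7)
Change: A[7] 40 -> 33
Changed element WAS the max -> may need rescan.
  Max of remaining elements: 32
  New max = max(33, 32) = 33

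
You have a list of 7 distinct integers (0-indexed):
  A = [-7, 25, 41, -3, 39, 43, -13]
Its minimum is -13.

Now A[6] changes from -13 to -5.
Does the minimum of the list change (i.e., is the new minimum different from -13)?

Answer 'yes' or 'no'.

Answer: yes

Derivation:
Old min = -13
Change: A[6] -13 -> -5
Changed element was the min; new min must be rechecked.
New min = -7; changed? yes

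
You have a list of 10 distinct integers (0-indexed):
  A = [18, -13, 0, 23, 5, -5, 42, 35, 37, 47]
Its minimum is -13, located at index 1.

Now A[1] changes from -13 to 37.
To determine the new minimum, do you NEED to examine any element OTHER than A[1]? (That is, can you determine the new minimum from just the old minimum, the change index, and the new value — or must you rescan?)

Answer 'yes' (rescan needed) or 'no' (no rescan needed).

Old min = -13 at index 1
Change at index 1: -13 -> 37
Index 1 WAS the min and new value 37 > old min -13. Must rescan other elements to find the new min.
Needs rescan: yes

Answer: yes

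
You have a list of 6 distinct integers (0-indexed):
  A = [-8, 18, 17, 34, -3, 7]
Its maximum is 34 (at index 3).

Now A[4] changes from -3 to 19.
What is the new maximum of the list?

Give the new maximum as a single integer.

Old max = 34 (at index 3)
Change: A[4] -3 -> 19
Changed element was NOT the old max.
  New max = max(old_max, new_val) = max(34, 19) = 34

Answer: 34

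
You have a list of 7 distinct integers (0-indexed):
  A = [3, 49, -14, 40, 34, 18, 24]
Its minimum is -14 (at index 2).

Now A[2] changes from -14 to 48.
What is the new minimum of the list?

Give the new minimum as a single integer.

Answer: 3

Derivation:
Old min = -14 (at index 2)
Change: A[2] -14 -> 48
Changed element WAS the min. Need to check: is 48 still <= all others?
  Min of remaining elements: 3
  New min = min(48, 3) = 3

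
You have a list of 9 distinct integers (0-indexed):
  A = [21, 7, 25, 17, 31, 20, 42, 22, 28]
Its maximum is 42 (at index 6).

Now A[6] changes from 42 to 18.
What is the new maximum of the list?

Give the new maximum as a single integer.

Old max = 42 (at index 6)
Change: A[6] 42 -> 18
Changed element WAS the max -> may need rescan.
  Max of remaining elements: 31
  New max = max(18, 31) = 31

Answer: 31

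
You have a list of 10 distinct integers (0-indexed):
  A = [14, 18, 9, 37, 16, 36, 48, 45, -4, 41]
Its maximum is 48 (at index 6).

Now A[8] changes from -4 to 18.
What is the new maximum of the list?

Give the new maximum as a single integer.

Answer: 48

Derivation:
Old max = 48 (at index 6)
Change: A[8] -4 -> 18
Changed element was NOT the old max.
  New max = max(old_max, new_val) = max(48, 18) = 48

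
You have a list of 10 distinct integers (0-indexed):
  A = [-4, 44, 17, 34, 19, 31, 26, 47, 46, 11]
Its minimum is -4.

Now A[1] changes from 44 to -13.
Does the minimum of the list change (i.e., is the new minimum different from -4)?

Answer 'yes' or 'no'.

Old min = -4
Change: A[1] 44 -> -13
Changed element was NOT the min; min changes only if -13 < -4.
New min = -13; changed? yes

Answer: yes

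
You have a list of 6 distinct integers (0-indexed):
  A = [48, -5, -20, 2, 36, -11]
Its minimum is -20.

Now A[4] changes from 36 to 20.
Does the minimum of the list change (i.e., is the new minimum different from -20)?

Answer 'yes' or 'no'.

Old min = -20
Change: A[4] 36 -> 20
Changed element was NOT the min; min changes only if 20 < -20.
New min = -20; changed? no

Answer: no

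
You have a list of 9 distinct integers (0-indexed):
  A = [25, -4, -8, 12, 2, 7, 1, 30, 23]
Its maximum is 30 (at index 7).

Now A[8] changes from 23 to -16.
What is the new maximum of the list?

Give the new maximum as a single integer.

Answer: 30

Derivation:
Old max = 30 (at index 7)
Change: A[8] 23 -> -16
Changed element was NOT the old max.
  New max = max(old_max, new_val) = max(30, -16) = 30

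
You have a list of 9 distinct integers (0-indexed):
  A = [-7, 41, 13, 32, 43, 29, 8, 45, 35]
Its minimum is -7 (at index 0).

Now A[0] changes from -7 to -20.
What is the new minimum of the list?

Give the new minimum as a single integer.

Old min = -7 (at index 0)
Change: A[0] -7 -> -20
Changed element WAS the min. Need to check: is -20 still <= all others?
  Min of remaining elements: 8
  New min = min(-20, 8) = -20

Answer: -20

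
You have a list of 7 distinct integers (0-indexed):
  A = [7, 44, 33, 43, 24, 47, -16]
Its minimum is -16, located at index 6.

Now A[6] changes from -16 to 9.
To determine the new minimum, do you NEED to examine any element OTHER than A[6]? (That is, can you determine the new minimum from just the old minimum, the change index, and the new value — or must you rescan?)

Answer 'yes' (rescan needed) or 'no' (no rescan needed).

Answer: yes

Derivation:
Old min = -16 at index 6
Change at index 6: -16 -> 9
Index 6 WAS the min and new value 9 > old min -16. Must rescan other elements to find the new min.
Needs rescan: yes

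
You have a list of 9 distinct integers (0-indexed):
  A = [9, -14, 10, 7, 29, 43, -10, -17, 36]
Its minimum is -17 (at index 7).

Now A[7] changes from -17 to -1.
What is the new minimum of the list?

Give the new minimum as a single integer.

Answer: -14

Derivation:
Old min = -17 (at index 7)
Change: A[7] -17 -> -1
Changed element WAS the min. Need to check: is -1 still <= all others?
  Min of remaining elements: -14
  New min = min(-1, -14) = -14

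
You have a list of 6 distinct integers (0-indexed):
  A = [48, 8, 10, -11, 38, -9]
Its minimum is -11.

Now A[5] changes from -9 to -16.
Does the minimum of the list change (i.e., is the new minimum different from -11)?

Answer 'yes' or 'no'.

Old min = -11
Change: A[5] -9 -> -16
Changed element was NOT the min; min changes only if -16 < -11.
New min = -16; changed? yes

Answer: yes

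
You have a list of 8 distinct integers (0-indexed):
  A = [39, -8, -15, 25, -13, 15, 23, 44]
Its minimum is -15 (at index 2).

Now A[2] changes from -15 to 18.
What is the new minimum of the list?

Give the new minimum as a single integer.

Answer: -13

Derivation:
Old min = -15 (at index 2)
Change: A[2] -15 -> 18
Changed element WAS the min. Need to check: is 18 still <= all others?
  Min of remaining elements: -13
  New min = min(18, -13) = -13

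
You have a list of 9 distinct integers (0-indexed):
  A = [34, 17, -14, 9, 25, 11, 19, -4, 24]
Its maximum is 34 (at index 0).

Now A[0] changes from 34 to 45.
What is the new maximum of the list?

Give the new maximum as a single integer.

Answer: 45

Derivation:
Old max = 34 (at index 0)
Change: A[0] 34 -> 45
Changed element WAS the max -> may need rescan.
  Max of remaining elements: 25
  New max = max(45, 25) = 45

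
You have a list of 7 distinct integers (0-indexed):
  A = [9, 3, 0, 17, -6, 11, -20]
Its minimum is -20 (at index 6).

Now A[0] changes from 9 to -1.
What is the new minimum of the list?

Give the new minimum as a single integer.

Old min = -20 (at index 6)
Change: A[0] 9 -> -1
Changed element was NOT the old min.
  New min = min(old_min, new_val) = min(-20, -1) = -20

Answer: -20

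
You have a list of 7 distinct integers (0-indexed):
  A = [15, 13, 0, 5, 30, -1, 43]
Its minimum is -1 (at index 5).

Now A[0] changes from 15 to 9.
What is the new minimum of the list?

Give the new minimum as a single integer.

Old min = -1 (at index 5)
Change: A[0] 15 -> 9
Changed element was NOT the old min.
  New min = min(old_min, new_val) = min(-1, 9) = -1

Answer: -1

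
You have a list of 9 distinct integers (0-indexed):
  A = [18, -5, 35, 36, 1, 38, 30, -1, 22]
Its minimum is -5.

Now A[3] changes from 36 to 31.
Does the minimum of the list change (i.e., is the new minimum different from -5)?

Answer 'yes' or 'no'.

Answer: no

Derivation:
Old min = -5
Change: A[3] 36 -> 31
Changed element was NOT the min; min changes only if 31 < -5.
New min = -5; changed? no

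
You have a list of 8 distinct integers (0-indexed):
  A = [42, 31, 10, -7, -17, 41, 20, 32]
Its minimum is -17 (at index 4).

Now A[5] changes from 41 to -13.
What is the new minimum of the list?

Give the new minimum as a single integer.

Answer: -17

Derivation:
Old min = -17 (at index 4)
Change: A[5] 41 -> -13
Changed element was NOT the old min.
  New min = min(old_min, new_val) = min(-17, -13) = -17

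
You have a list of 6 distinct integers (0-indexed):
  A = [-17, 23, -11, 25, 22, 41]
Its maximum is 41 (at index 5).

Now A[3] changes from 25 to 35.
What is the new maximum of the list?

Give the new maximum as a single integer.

Answer: 41

Derivation:
Old max = 41 (at index 5)
Change: A[3] 25 -> 35
Changed element was NOT the old max.
  New max = max(old_max, new_val) = max(41, 35) = 41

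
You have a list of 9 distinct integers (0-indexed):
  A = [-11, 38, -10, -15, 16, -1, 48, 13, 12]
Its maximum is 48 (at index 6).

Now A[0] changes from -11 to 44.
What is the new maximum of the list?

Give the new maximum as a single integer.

Answer: 48

Derivation:
Old max = 48 (at index 6)
Change: A[0] -11 -> 44
Changed element was NOT the old max.
  New max = max(old_max, new_val) = max(48, 44) = 48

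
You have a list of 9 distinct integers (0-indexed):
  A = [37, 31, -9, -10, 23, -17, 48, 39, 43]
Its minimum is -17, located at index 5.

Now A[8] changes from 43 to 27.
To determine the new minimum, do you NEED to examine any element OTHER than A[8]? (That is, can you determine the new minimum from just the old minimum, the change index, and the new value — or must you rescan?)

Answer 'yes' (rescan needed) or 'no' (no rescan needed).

Answer: no

Derivation:
Old min = -17 at index 5
Change at index 8: 43 -> 27
Index 8 was NOT the min. New min = min(-17, 27). No rescan of other elements needed.
Needs rescan: no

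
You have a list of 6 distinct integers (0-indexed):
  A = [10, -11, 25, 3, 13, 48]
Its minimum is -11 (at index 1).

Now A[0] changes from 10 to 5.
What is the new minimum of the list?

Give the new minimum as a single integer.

Old min = -11 (at index 1)
Change: A[0] 10 -> 5
Changed element was NOT the old min.
  New min = min(old_min, new_val) = min(-11, 5) = -11

Answer: -11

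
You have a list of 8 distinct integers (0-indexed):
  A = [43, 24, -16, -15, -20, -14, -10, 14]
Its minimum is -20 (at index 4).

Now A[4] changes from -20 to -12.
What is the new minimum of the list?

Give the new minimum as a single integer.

Old min = -20 (at index 4)
Change: A[4] -20 -> -12
Changed element WAS the min. Need to check: is -12 still <= all others?
  Min of remaining elements: -16
  New min = min(-12, -16) = -16

Answer: -16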